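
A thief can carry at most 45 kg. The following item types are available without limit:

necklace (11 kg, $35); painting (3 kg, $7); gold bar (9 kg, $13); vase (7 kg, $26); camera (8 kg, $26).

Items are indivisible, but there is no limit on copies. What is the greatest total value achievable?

$163

Best value-per-unit is vase at 26/7; filling with it alone gives 6×26 = 156.
Optimal mix: 1×painting + 6×vase → weight 45, value 163.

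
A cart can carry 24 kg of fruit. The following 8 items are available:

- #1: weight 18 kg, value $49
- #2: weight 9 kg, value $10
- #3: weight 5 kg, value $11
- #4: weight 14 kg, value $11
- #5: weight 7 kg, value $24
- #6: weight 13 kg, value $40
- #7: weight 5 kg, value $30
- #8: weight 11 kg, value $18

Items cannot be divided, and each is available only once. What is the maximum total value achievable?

$81

This is a 0/1 knapsack; check combinations near the capacity.
- #3+#6+#7: weight 5+13+5=23, value 11+40+30=81
- #1+#7: weight 18+5=23, value 49+30=79
- #5+#7+#8: weight 7+5+11=23, value 24+30+18=72
- #6+#7: weight 13+5=18, value 40+30=70
- #3+#5+#7: weight 5+7+5=17, value 11+24+30=65
Best: $81.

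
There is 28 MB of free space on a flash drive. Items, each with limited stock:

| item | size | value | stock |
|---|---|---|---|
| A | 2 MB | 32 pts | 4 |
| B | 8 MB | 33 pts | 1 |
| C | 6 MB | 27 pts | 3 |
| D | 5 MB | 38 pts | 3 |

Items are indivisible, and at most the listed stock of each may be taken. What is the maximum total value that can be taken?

Best selections within size 28 and stock limits:
- 4×A + 3×D: size 23, value 242
- 4×A + 1×B + 2×D: size 26, value 237
- 3×A + 1×C + 3×D: size 27, value 237
- 4×A + 1×C + 2×D: size 24, value 231
Best: 242 pts.

242 pts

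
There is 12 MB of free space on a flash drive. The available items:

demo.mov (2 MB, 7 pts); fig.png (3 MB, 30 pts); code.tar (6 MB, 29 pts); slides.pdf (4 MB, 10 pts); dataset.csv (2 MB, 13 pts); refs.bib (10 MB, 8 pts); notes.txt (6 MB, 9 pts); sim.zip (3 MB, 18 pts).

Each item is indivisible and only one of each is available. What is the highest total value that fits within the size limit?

77 pts

Check high-value combinations within 12 MB:
- fig.png+code.tar+sim.zip: size 3+6+3=12, value 30+29+18=77
- fig.png+code.tar+dataset.csv: size 3+6+2=11, value 30+29+13=72
- fig.png+slides.pdf+dataset.csv+sim.zip: size 3+4+2+3=12, value 30+10+13+18=71
- demo.mov+fig.png+dataset.csv+sim.zip: size 2+3+2+3=10, value 7+30+13+18=68
- demo.mov+fig.png+code.tar: size 2+3+6=11, value 7+30+29=66
Best: 77 pts.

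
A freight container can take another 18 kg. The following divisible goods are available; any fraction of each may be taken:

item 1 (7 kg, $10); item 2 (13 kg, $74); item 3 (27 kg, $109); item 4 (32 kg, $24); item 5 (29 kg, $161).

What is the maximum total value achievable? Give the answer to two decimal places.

Take in order of value per unit:
- item 2 (74/13 per unit): all 13 → value 74, running total 74.00
- item 5 (161/29 per unit): 5 of 29 → value 5×161/29 = 27.7586, running total 101.76
Total 101.76.

101.76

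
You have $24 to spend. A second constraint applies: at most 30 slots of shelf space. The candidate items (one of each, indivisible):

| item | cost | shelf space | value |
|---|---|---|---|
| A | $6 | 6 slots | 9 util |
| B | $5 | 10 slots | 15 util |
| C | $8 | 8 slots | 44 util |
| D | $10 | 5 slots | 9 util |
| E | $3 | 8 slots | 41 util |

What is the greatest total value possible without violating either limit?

100 util

Feasible sets respecting both limits:
- B+C+E: cost 16, shelf space 26, value 100
- A+C+E: cost 17, shelf space 22, value 94
- C+D+E: cost 21, shelf space 21, value 94
- C+E: cost 11, shelf space 16, value 85
Best: 100 util.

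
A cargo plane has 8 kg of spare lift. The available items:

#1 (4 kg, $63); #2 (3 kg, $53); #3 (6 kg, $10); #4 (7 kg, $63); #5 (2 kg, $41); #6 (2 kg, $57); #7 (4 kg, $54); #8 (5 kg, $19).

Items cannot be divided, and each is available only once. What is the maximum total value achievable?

Check high-value combinations within 8 kg:
- #1+#5+#6: weight 4+2+2=8, value 63+41+57=161
- #5+#6+#7: weight 2+2+4=8, value 41+57+54=152
- #2+#5+#6: weight 3+2+2=7, value 53+41+57=151
- #1+#6: weight 4+2=6, value 63+57=120
Best: $161.

$161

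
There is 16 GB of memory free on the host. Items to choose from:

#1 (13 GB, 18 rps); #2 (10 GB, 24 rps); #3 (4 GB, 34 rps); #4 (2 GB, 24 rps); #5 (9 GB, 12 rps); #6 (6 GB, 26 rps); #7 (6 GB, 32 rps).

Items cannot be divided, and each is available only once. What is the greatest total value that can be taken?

Check high-value combinations within 16 GB:
- #3+#6+#7: memory 4+6+6=16, value 34+26+32=92
- #3+#4+#7: memory 4+2+6=12, value 34+24+32=90
- #3+#4+#6: memory 4+2+6=12, value 34+24+26=84
Best: 92 rps.

92 rps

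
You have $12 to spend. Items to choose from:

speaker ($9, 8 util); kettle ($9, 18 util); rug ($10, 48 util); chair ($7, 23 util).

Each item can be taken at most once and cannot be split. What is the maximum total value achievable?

Check high-value combinations within $12:
- rug: cost 10, value 48
- chair: cost 7, value 23
- kettle: cost 9, value 18
- speaker: cost 9, value 8
Best: 48 util.

48 util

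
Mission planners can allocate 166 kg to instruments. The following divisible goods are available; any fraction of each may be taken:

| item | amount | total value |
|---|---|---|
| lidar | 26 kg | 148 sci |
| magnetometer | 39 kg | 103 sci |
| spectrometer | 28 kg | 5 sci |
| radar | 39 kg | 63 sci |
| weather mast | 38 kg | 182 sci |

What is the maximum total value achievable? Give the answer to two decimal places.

Take in order of value per unit:
- lidar (148/26 per unit): all 26 → value 148, running total 148.00
- weather mast (182/38 per unit): all 38 → value 182, running total 330.00
- magnetometer (103/39 per unit): all 39 → value 103, running total 433.00
- radar (63/39 per unit): all 39 → value 63, running total 496.00
- spectrometer (5/28 per unit): 24 of 28 → value 24×5/28 = 4.2857, running total 500.29
Total 500.29.

500.29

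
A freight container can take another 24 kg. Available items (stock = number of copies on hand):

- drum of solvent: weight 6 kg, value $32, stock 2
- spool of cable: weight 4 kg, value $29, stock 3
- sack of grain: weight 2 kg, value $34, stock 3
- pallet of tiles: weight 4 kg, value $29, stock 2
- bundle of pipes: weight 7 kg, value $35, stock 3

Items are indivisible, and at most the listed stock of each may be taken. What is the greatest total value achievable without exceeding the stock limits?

Top feasible selections:
- 1×drum of solvent + 1×spool of cable + 3×sack of grain + 2×pallet of tiles: weight 24, value 221
- 1×drum of solvent + 2×spool of cable + 3×sack of grain + 1×pallet of tiles: weight 24, value 221
Best: $221.

$221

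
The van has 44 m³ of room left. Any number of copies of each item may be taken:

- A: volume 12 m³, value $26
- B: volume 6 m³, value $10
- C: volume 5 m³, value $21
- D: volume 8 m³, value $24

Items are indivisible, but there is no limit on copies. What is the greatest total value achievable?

$171

Best value-per-unit is C at 21/5; filling with it alone gives 8×21 = 168.
Optimal mix: 7×C + 1×D → volume 43, value 171.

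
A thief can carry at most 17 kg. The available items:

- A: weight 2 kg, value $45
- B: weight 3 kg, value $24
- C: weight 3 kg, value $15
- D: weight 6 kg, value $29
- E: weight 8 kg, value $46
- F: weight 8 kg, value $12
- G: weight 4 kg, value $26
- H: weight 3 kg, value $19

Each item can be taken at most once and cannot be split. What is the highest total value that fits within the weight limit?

$141

Check high-value combinations within 17 kg:
- A+B+E+G: weight 2+3+8+4=17, value 45+24+46+26=141
- A+E+G+H: weight 2+8+4+3=17, value 45+46+26+19=136
- A+B+E+H: weight 2+3+8+3=16, value 45+24+46+19=134
Best: $141.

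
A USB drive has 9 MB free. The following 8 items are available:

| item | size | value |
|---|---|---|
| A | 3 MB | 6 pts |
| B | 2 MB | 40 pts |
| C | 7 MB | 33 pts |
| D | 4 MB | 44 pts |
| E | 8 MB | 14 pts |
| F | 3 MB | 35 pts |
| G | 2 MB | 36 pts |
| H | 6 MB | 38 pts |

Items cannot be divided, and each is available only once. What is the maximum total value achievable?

120 pts

Check high-value combinations within 9 MB:
- B+D+G: size 2+4+2=8, value 40+44+36=120
- B+D+F: size 2+4+3=9, value 40+44+35=119
- D+F+G: size 4+3+2=9, value 44+35+36=115
- B+F+G: size 2+3+2=7, value 40+35+36=111
Best: 120 pts.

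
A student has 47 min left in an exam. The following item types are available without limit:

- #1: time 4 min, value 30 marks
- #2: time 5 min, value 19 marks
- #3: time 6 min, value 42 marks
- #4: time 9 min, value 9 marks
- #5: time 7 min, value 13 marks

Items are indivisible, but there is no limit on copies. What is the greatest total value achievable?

Best value-per-unit is #1 at 30/4; filling with it alone gives 11×30 = 330.
Optimal mix: 10×#1 + 1×#3 → time 46, value 342.

342 marks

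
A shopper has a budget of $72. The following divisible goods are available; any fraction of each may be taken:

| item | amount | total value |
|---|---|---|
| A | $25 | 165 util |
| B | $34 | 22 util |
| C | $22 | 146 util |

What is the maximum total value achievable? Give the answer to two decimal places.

Take in order of value per unit:
- C (146/22 per unit): all 22 → value 146, running total 146.00
- A (165/25 per unit): all 25 → value 165, running total 311.00
- B (22/34 per unit): 25 of 34 → value 25×22/34 = 16.1765, running total 327.18
Total 327.18.

327.18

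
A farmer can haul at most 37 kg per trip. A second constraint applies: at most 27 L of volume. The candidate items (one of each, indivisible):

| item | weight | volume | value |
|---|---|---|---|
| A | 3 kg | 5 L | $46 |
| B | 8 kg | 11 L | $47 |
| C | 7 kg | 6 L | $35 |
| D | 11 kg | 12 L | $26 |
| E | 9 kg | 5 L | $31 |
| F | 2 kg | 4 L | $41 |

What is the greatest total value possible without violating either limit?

$169

Feasible sets respecting both limits:
- A+B+C+F: weight 20, volume 26, value 169
- A+B+E+F: weight 22, volume 25, value 165
- A+B+C+E: weight 27, volume 27, value 159
- B+C+E+F: weight 26, volume 26, value 154
Best: $169.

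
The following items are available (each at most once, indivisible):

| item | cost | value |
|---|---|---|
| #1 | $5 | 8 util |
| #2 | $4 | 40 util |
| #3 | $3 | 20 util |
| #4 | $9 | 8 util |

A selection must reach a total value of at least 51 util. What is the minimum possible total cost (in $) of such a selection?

7

Subsets with value ≥ 51, sorted by total cost:
- #2+#3: cost 7, value 60
- #1+#2+#3: cost 12, value 68
- #2+#3+#4: cost 16, value 68
Minimum cost: 7 $.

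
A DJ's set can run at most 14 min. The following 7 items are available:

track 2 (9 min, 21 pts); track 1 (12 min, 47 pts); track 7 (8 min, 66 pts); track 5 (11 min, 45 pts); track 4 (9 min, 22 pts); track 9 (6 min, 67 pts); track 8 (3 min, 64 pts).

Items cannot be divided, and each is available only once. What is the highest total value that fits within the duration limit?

Check high-value combinations within 14 min:
- track 7+track 9: duration 8+6=14, value 66+67=133
- track 9+track 8: duration 6+3=9, value 67+64=131
- track 7+track 8: duration 8+3=11, value 66+64=130
- track 5+track 8: duration 11+3=14, value 45+64=109
- track 4+track 8: duration 9+3=12, value 22+64=86
Best: 133 pts.

133 pts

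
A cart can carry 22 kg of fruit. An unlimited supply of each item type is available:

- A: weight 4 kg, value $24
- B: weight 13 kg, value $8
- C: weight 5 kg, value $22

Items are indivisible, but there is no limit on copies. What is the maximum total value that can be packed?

$120

Best value-per-unit is A at 24/4, and filling with it alone uses weight 5×4=20. No mix of the others beats 5×24 = 120.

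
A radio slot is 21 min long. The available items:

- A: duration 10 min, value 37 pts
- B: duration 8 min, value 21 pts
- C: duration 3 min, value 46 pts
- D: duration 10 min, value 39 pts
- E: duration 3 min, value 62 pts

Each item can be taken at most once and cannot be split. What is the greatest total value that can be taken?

147 pts

Check high-value combinations within 21 min:
- C+D+E: duration 3+10+3=16, value 46+39+62=147
- A+C+E: duration 10+3+3=16, value 37+46+62=145
- B+C+E: duration 8+3+3=14, value 21+46+62=129
Best: 147 pts.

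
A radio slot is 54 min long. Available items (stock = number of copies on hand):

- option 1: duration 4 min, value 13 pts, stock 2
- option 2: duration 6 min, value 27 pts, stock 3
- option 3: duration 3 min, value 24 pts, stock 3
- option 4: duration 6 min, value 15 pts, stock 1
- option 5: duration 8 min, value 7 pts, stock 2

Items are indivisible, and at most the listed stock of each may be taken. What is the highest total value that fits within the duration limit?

201 pts

Top feasible selections:
- 2×option 1 + 3×option 2 + 3×option 3 + 1×option 4 + 1×option 5: duration 49, value 201
- 1×option 1 + 3×option 2 + 3×option 3 + 1×option 4 + 2×option 5: duration 53, value 195
- 2×option 1 + 3×option 2 + 3×option 3 + 1×option 4: duration 41, value 194
- 2×option 1 + 3×option 2 + 3×option 3 + 2×option 5: duration 51, value 193
Best: 201 pts.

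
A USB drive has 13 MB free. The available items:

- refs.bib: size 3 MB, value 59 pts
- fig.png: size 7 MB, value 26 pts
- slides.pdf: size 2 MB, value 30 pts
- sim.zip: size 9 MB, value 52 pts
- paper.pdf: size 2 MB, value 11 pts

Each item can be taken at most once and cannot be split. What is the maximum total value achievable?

115 pts

Check high-value combinations within 13 MB:
- refs.bib+fig.png+slides.pdf: size 3+7+2=12, value 59+26+30=115
- refs.bib+sim.zip: size 3+9=12, value 59+52=111
- refs.bib+slides.pdf+paper.pdf: size 3+2+2=7, value 59+30+11=100
- refs.bib+fig.png+paper.pdf: size 3+7+2=12, value 59+26+11=96
- slides.pdf+sim.zip+paper.pdf: size 2+9+2=13, value 30+52+11=93
Best: 115 pts.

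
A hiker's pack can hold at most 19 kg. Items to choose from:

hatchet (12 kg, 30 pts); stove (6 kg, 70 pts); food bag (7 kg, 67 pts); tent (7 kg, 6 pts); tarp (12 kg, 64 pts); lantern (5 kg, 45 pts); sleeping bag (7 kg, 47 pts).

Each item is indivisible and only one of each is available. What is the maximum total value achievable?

182 pts

This is a 0/1 knapsack; check combinations near the capacity.
- stove+food bag+lantern: weight 6+7+5=18, value 70+67+45=182
- stove+lantern+sleeping bag: weight 6+5+7=18, value 70+45+47=162
- food bag+lantern+sleeping bag: weight 7+5+7=19, value 67+45+47=159
- stove+food bag: weight 6+7=13, value 70+67=137
- stove+tarp: weight 6+12=18, value 70+64=134
Best: 182 pts.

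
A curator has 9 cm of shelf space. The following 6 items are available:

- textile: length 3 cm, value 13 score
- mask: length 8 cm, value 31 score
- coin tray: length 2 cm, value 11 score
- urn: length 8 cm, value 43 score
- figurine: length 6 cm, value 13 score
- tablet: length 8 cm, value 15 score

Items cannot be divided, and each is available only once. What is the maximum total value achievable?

Check high-value combinations within 9 cm:
- urn: length 8, value 43
- mask: length 8, value 31
- textile+figurine: length 3+6=9, value 13+13=26
Best: 43 score.

43 score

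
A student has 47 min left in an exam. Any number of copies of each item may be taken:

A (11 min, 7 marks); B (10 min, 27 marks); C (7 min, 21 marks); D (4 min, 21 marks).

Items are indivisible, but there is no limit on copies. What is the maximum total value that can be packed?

231 marks

Best value-per-unit is D at 21/4; filling with it alone gives 11×21 = 231.
Optimal mix: 1×C + 10×D → time 47, value 231.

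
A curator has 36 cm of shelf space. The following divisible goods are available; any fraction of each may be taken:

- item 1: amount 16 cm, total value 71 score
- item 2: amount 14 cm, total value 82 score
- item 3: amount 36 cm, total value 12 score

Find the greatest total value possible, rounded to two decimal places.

Take in order of value per unit:
- item 2 (82/14 per unit): all 14 → value 82, running total 82.00
- item 1 (71/16 per unit): all 16 → value 71, running total 153.00
- item 3 (12/36 per unit): 6 of 36 → value 6×12/36 = 2.0000, running total 155.00
Total 155.00.

155.00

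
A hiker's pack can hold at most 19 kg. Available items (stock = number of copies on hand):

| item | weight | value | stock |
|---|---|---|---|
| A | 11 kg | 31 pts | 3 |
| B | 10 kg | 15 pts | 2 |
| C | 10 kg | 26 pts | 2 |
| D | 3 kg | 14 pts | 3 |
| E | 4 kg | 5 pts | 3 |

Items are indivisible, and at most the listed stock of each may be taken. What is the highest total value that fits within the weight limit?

68 pts

Top feasible selections:
- 1×C + 3×D: weight 19, value 68
- 1×A + 2×D: weight 17, value 59
- 1×B + 3×D: weight 19, value 57
Best: 68 pts.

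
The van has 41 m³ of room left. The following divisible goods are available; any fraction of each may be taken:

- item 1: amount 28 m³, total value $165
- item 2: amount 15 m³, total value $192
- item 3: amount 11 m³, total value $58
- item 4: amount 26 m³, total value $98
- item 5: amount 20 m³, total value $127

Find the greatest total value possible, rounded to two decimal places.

Take in order of value per unit:
- item 2 (192/15 per unit): all 15 → value 192, running total 192.00
- item 5 (127/20 per unit): all 20 → value 127, running total 319.00
- item 1 (165/28 per unit): 6 of 28 → value 6×165/28 = 35.3571, running total 354.36
Total 354.36.

354.36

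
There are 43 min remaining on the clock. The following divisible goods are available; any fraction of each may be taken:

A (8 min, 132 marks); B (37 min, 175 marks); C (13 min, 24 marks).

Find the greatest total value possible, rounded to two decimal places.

297.54

Take in order of value per unit:
- A (132/8 per unit): all 8 → value 132, running total 132.00
- B (175/37 per unit): 35 of 37 → value 35×175/37 = 165.5405, running total 297.54
Total 297.54.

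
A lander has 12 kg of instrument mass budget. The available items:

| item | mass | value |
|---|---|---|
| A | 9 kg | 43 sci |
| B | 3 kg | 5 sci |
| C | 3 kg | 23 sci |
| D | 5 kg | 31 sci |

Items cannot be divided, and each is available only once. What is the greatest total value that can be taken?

Check high-value combinations within 12 kg:
- A+C: mass 9+3=12, value 43+23=66
- B+C+D: mass 3+3+5=11, value 5+23+31=59
- C+D: mass 3+5=8, value 23+31=54
Best: 66 sci.

66 sci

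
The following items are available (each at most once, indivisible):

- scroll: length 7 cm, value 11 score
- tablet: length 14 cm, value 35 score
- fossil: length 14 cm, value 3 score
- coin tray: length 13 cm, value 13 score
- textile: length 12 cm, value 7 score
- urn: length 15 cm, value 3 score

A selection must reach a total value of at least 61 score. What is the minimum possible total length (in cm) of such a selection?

Subsets with value ≥ 61, sorted by total length:
- scroll+tablet+coin tray+textile: length 46, value 66
- scroll+tablet+fossil+coin tray: length 48, value 62
- scroll+tablet+coin tray+urn: length 49, value 62
Minimum length: 46 cm.

46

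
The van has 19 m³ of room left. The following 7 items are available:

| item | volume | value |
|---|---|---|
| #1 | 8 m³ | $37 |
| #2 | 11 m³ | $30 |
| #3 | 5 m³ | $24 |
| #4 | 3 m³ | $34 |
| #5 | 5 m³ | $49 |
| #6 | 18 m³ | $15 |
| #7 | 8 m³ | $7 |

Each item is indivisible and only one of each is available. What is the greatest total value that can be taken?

$120

Check high-value combinations within 19 m³:
- #1+#4+#5: volume 8+3+5=16, value 37+34+49=120
- #2+#4+#5: volume 11+3+5=19, value 30+34+49=113
- #1+#3+#5: volume 8+5+5=18, value 37+24+49=110
- #3+#4+#5: volume 5+3+5=13, value 24+34+49=107
Best: $120.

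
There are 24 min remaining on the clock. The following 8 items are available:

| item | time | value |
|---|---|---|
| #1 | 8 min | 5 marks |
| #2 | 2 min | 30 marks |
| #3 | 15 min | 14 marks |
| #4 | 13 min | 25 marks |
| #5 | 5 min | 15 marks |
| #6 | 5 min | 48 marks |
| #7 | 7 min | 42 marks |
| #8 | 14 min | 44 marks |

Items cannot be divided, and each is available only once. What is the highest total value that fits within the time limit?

135 marks

Check high-value combinations within 24 min:
- #2+#5+#6+#7: time 2+5+5+7=19, value 30+15+48+42=135
- #1+#2+#6+#7: time 8+2+5+7=22, value 5+30+48+42=125
- #2+#6+#8: time 2+5+14=21, value 30+48+44=122
- #2+#6+#7: time 2+5+7=14, value 30+48+42=120
- #2+#7+#8: time 2+7+14=23, value 30+42+44=116
Best: 135 marks.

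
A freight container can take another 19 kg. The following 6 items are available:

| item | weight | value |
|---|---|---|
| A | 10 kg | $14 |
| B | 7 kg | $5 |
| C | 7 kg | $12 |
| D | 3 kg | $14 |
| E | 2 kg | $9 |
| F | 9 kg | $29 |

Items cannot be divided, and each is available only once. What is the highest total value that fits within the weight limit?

$55

Check high-value combinations within 19 kg:
- C+D+F: weight 7+3+9=19, value 12+14+29=55
- D+E+F: weight 3+2+9=14, value 14+9+29=52
- C+E+F: weight 7+2+9=18, value 12+9+29=50
- B+D+F: weight 7+3+9=19, value 5+14+29=48
Best: $55.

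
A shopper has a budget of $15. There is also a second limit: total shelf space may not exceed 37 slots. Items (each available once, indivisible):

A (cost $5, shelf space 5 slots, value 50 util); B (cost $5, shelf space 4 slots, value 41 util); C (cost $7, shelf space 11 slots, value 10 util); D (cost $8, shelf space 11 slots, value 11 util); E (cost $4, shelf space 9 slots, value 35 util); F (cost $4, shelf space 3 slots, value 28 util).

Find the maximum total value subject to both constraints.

Feasible sets respecting both limits:
- A+B+E: cost 14, shelf space 18, value 126
- A+B+F: cost 14, shelf space 12, value 119
- A+E+F: cost 13, shelf space 17, value 113
Best: 126 util.

126 util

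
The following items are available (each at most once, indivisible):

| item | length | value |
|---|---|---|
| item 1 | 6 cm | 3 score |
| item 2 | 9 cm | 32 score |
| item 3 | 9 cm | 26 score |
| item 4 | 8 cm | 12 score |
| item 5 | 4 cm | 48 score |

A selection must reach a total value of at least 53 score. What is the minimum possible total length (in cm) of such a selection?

12

Subsets with value ≥ 53, sorted by total length:
- item 4+item 5: length 12, value 60
- item 2+item 5: length 13, value 80
- item 3+item 5: length 13, value 74
- item 1+item 4+item 5: length 18, value 63
Minimum length: 12 cm.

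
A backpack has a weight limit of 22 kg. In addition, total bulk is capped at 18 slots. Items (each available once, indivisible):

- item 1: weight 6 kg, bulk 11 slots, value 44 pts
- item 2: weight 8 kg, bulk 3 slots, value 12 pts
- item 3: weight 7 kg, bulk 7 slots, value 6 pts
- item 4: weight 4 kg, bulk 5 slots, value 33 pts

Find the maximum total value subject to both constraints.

77 pts

Feasible sets respecting both limits:
- item 1+item 4: weight 10, bulk 16, value 77
- item 1+item 2: weight 14, bulk 14, value 56
- item 2+item 3+item 4: weight 19, bulk 15, value 51
Best: 77 pts.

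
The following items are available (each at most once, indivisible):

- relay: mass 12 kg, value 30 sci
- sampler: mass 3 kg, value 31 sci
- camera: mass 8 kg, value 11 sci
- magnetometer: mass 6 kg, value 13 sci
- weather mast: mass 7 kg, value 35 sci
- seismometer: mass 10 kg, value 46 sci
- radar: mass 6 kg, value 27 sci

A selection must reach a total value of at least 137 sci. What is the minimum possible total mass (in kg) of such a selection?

Subsets with value ≥ 137, sorted by total mass:
- sampler+weather mast+seismometer+radar: mass 26, value 139
- sampler+magnetometer+weather mast+seismometer+radar: mass 32, value 152
Minimum mass: 26 kg.

26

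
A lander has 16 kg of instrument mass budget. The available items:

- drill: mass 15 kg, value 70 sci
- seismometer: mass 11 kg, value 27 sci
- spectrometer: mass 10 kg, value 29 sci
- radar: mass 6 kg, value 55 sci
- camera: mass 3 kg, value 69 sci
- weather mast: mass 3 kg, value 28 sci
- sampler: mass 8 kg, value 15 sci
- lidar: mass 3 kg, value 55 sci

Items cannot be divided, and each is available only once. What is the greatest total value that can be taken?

Check high-value combinations within 16 kg:
- radar+camera+weather mast+lidar: mass 6+3+3+3=15, value 55+69+28+55=207
- radar+camera+lidar: mass 6+3+3=12, value 55+69+55=179
- spectrometer+camera+lidar: mass 10+3+3=16, value 29+69+55=153
Best: 207 sci.

207 sci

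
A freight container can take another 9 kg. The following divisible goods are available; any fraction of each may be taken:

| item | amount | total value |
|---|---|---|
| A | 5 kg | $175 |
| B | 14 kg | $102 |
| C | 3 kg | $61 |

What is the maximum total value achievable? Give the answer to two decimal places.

243.29

Take in order of value per unit:
- A (175/5 per unit): all 5 → value 175, running total 175.00
- C (61/3 per unit): all 3 → value 61, running total 236.00
- B (102/14 per unit): 1 of 14 → value 1×102/14 = 7.2857, running total 243.29
Total 243.29.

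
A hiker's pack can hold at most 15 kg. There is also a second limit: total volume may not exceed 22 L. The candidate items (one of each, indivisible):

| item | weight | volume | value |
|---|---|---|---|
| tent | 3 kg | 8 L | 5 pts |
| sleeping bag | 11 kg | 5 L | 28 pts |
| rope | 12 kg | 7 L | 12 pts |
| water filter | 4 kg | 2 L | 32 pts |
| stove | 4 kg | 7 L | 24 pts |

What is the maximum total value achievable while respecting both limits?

61 pts

Feasible sets respecting both limits:
- tent+water filter+stove: weight 11, volume 17, value 61
- sleeping bag+water filter: weight 15, volume 7, value 60
- water filter+stove: weight 8, volume 9, value 56
Best: 61 pts.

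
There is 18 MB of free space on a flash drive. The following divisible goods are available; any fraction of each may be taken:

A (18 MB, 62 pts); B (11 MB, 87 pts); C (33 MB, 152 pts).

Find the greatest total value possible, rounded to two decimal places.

Take in order of value per unit:
- B (87/11 per unit): all 11 → value 87, running total 87.00
- C (152/33 per unit): 7 of 33 → value 7×152/33 = 32.2424, running total 119.24
Total 119.24.

119.24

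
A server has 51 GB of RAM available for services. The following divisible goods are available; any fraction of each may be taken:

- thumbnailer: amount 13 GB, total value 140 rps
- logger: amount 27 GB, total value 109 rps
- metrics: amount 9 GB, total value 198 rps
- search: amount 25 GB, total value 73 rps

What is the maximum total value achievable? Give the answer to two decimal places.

Take in order of value per unit:
- metrics (198/9 per unit): all 9 → value 198, running total 198.00
- thumbnailer (140/13 per unit): all 13 → value 140, running total 338.00
- logger (109/27 per unit): all 27 → value 109, running total 447.00
- search (73/25 per unit): 2 of 25 → value 2×73/25 = 5.8400, running total 452.84
Total 452.84.

452.84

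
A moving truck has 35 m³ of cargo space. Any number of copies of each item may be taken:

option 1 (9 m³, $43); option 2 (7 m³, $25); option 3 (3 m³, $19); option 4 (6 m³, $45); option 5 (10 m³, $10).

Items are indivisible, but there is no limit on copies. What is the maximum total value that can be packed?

$244

Best value-per-unit is option 4 at 45/6; filling with it alone gives 5×45 = 225.
Optimal mix: 1×option 3 + 5×option 4 → volume 33, value 244.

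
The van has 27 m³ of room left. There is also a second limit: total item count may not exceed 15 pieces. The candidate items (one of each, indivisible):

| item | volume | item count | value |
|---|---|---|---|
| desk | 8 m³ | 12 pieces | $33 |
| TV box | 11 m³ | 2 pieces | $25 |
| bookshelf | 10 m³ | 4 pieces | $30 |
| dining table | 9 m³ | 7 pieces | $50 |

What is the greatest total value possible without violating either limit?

Feasible sets respecting both limits:
- bookshelf+dining table: volume 19, item count 11, value 80
- TV box+dining table: volume 20, item count 9, value 75
- desk+TV box: volume 19, item count 14, value 58
Best: $80.

$80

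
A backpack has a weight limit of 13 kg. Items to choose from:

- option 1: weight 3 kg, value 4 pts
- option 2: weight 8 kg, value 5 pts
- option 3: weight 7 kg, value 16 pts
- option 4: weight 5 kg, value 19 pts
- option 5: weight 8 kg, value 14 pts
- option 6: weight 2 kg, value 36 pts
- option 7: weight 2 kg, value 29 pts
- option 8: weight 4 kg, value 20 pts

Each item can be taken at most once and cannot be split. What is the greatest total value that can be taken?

Check high-value combinations within 13 kg:
- option 4+option 6+option 7+option 8: weight 5+2+2+4=13, value 19+36+29+20=104
- option 1+option 6+option 7+option 8: weight 3+2+2+4=11, value 4+36+29+20=89
- option 1+option 4+option 6+option 7: weight 3+5+2+2=12, value 4+19+36+29=88
- option 6+option 7+option 8: weight 2+2+4=8, value 36+29+20=85
- option 4+option 6+option 7: weight 5+2+2=9, value 19+36+29=84
Best: 104 pts.

104 pts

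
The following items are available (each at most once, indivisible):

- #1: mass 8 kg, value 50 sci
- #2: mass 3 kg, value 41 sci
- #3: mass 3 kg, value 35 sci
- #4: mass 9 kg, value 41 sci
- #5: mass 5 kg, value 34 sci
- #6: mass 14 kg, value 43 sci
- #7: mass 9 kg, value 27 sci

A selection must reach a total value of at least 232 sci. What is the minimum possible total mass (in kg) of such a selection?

42

Subsets with value ≥ 232, sorted by total mass:
- #1+#2+#3+#4+#5+#6: mass 42, value 244
- #1+#2+#3+#4+#6+#7: mass 46, value 237
Minimum mass: 42 kg.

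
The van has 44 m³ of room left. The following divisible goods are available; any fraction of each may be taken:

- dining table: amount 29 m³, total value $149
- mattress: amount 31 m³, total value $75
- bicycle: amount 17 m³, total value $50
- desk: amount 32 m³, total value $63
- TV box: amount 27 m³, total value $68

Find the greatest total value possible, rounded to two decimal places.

Take in order of value per unit:
- dining table (149/29 per unit): all 29 → value 149, running total 149.00
- bicycle (50/17 per unit): 15 of 17 → value 15×50/17 = 44.1176, running total 193.12
Total 193.12.

193.12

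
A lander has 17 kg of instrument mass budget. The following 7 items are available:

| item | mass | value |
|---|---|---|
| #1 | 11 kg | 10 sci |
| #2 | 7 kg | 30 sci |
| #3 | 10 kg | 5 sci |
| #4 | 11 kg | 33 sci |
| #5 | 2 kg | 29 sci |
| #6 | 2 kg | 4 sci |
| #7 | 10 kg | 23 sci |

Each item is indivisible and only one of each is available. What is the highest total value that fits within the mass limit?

Check high-value combinations within 17 kg:
- #4+#5+#6: mass 11+2+2=15, value 33+29+4=66
- #2+#5+#6: mass 7+2+2=11, value 30+29+4=63
- #4+#5: mass 11+2=13, value 33+29=62
- #2+#5: mass 7+2=9, value 30+29=59
Best: 66 sci.

66 sci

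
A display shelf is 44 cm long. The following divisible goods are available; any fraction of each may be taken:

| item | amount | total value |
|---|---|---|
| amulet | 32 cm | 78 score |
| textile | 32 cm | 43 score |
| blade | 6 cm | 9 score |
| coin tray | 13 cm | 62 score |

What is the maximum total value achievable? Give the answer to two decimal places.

Take in order of value per unit:
- coin tray (62/13 per unit): all 13 → value 62, running total 62.00
- amulet (78/32 per unit): 31 of 32 → value 31×78/32 = 75.5625, running total 137.56
Total 137.56.

137.56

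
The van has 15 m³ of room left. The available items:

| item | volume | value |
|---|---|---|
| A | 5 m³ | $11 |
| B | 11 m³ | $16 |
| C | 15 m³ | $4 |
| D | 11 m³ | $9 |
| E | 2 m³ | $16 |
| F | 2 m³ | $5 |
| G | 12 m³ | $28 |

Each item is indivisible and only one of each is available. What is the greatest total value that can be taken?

$44

Check high-value combinations within 15 m³:
- E+G: volume 2+12=14, value 16+28=44
- B+E+F: volume 11+2+2=15, value 16+16+5=37
- F+G: volume 2+12=14, value 5+28=33
- A+E+F: volume 5+2+2=9, value 11+16+5=32
Best: $44.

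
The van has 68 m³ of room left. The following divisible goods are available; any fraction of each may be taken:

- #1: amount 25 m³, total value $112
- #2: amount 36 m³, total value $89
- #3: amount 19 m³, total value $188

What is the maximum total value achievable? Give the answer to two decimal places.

359.33

Take in order of value per unit:
- #3 (188/19 per unit): all 19 → value 188, running total 188.00
- #1 (112/25 per unit): all 25 → value 112, running total 300.00
- #2 (89/36 per unit): 24 of 36 → value 24×89/36 = 59.3333, running total 359.33
Total 359.33.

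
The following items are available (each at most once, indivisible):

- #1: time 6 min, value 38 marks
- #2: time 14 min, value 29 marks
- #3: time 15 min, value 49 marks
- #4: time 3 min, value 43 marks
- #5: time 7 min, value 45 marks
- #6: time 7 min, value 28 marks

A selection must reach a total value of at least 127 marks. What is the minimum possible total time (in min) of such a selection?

23

Subsets with value ≥ 127, sorted by total time:
- #1+#4+#5+#6: time 23, value 154
- #1+#3+#4: time 24, value 130
- #3+#4+#5: time 25, value 137
Minimum time: 23 min.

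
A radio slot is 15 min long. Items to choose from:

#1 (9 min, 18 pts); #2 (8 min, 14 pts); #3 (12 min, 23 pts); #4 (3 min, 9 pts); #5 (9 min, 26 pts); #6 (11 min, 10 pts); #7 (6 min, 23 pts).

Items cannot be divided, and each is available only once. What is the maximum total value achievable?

49 pts

Check high-value combinations within 15 min:
- #5+#7: duration 9+6=15, value 26+23=49
- #1+#7: duration 9+6=15, value 18+23=41
- #2+#7: duration 8+6=14, value 14+23=37
Best: 49 pts.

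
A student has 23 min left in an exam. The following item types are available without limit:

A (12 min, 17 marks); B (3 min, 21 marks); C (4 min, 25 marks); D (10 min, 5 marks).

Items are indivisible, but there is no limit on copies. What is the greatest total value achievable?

155 marks

Best value-per-unit is B at 21/3; filling with it alone gives 7×21 = 147.
Optimal mix: 5×B + 2×C → time 23, value 155.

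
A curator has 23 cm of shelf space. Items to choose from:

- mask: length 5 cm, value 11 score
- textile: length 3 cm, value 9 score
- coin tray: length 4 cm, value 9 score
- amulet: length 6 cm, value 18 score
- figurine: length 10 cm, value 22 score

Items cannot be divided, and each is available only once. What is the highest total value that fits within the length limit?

Check high-value combinations within 23 cm:
- textile+coin tray+amulet+figurine: length 3+4+6+10=23, value 9+9+18+22=58
- mask+amulet+figurine: length 5+6+10=21, value 11+18+22=51
- mask+textile+coin tray+figurine: length 5+3+4+10=22, value 11+9+9+22=51
- textile+amulet+figurine: length 3+6+10=19, value 9+18+22=49
- coin tray+amulet+figurine: length 4+6+10=20, value 9+18+22=49
Best: 58 score.

58 score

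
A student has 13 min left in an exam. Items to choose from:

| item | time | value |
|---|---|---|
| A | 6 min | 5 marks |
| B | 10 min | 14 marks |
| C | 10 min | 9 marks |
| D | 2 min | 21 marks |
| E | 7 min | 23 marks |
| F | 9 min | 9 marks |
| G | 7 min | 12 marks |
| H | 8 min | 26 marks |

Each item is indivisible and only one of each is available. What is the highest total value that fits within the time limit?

Check high-value combinations within 13 min:
- D+H: time 2+8=10, value 21+26=47
- D+E: time 2+7=9, value 21+23=44
- B+D: time 10+2=12, value 14+21=35
- D+G: time 2+7=9, value 21+12=33
- D+F: time 2+9=11, value 21+9=30
Best: 47 marks.

47 marks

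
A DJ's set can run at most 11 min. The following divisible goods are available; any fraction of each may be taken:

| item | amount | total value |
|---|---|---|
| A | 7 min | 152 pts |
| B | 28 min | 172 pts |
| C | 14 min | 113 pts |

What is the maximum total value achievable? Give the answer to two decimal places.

Take in order of value per unit:
- A (152/7 per unit): all 7 → value 152, running total 152.00
- C (113/14 per unit): 4 of 14 → value 4×113/14 = 32.2857, running total 184.29
Total 184.29.

184.29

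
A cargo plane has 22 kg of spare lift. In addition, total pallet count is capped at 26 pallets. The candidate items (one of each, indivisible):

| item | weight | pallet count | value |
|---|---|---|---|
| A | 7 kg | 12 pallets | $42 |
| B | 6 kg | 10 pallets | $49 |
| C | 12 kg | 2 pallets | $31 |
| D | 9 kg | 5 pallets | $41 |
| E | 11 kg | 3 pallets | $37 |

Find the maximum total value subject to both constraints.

Feasible sets respecting both limits:
- A+B: weight 13, pallet count 22, value 91
- B+D: weight 15, pallet count 15, value 90
- B+E: weight 17, pallet count 13, value 86
- A+D: weight 16, pallet count 17, value 83
Best: $91.

$91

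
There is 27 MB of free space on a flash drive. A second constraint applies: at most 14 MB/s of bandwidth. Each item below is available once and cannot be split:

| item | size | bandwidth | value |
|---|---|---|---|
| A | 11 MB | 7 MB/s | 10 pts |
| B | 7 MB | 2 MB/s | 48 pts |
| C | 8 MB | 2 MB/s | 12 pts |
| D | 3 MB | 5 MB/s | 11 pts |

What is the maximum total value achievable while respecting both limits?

Feasible sets respecting both limits:
- B+C+D: size 18, bandwidth 9, value 71
- A+B+C: size 26, bandwidth 11, value 70
- A+B+D: size 21, bandwidth 14, value 69
Best: 71 pts.

71 pts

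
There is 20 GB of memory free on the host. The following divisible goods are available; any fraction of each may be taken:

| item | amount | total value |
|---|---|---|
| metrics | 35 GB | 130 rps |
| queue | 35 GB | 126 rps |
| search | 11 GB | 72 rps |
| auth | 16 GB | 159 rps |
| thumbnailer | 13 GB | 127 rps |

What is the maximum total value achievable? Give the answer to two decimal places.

198.08

Take in order of value per unit:
- auth (159/16 per unit): all 16 → value 159, running total 159.00
- thumbnailer (127/13 per unit): 4 of 13 → value 4×127/13 = 39.0769, running total 198.08
Total 198.08.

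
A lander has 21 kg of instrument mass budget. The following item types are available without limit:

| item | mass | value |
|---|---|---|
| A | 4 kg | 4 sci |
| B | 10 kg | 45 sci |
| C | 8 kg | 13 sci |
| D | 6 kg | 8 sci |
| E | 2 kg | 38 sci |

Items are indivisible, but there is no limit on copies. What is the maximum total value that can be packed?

Best value-per-unit is E at 38/2, and filling with it alone uses mass 10×2=20. No mix of the others beats 10×38 = 380.

380 sci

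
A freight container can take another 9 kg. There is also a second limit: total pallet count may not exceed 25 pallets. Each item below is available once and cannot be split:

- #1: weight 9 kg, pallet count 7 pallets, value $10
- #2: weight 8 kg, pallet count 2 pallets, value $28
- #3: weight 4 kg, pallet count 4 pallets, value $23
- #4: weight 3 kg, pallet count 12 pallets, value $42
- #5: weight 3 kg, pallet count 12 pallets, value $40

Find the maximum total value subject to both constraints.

Feasible sets respecting both limits:
- #4+#5: weight 6, pallet count 24, value 82
- #3+#4: weight 7, pallet count 16, value 65
- #3+#5: weight 7, pallet count 16, value 63
- #4: weight 3, pallet count 12, value 42
Best: $82.

$82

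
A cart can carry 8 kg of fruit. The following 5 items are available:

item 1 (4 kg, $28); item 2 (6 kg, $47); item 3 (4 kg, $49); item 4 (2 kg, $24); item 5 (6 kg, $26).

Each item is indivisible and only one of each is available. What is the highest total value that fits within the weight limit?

Check high-value combinations within 8 kg:
- item 1+item 3: weight 4+4=8, value 28+49=77
- item 3+item 4: weight 4+2=6, value 49+24=73
- item 2+item 4: weight 6+2=8, value 47+24=71
- item 1+item 4: weight 4+2=6, value 28+24=52
- item 4+item 5: weight 2+6=8, value 24+26=50
Best: $77.

$77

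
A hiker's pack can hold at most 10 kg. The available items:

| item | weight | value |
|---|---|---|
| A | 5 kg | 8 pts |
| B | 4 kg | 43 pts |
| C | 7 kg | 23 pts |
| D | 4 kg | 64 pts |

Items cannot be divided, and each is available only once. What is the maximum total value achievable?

Check high-value combinations within 10 kg:
- B+D: weight 4+4=8, value 43+64=107
- A+D: weight 5+4=9, value 8+64=72
- D: weight 4, value 64
- A+B: weight 5+4=9, value 8+43=51
- B: weight 4, value 43
Best: 107 pts.

107 pts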